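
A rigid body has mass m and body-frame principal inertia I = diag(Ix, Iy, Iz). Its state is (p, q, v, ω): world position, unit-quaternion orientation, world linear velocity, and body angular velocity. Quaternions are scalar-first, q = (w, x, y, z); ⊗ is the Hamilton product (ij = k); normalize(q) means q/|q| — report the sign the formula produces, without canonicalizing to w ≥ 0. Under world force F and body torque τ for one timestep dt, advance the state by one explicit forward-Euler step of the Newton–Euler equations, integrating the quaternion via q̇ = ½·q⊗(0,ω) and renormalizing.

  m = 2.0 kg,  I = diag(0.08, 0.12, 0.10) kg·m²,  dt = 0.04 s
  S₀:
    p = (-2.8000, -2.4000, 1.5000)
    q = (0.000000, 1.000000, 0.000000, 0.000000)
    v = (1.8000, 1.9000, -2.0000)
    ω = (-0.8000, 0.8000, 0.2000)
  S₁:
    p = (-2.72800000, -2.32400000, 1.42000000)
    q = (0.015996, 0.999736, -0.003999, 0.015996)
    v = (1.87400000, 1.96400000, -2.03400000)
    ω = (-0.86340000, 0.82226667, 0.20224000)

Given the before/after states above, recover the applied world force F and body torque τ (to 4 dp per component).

F = (3.7000, 3.2000, -1.7000)
τ = (-0.1300, 0.0700, -0.0200)

Δv = v₁−v₀ = (0.07400000, 0.06400000, -0.03400000)
m·(v₁−v₀)/dt = (3.7000, 3.2000, -1.7000)
ω₁ − ω₀ = (-0.06340000, 0.02226667, 0.00224000)
I·α + gyro = (-0.1300, 0.0700, -0.0200)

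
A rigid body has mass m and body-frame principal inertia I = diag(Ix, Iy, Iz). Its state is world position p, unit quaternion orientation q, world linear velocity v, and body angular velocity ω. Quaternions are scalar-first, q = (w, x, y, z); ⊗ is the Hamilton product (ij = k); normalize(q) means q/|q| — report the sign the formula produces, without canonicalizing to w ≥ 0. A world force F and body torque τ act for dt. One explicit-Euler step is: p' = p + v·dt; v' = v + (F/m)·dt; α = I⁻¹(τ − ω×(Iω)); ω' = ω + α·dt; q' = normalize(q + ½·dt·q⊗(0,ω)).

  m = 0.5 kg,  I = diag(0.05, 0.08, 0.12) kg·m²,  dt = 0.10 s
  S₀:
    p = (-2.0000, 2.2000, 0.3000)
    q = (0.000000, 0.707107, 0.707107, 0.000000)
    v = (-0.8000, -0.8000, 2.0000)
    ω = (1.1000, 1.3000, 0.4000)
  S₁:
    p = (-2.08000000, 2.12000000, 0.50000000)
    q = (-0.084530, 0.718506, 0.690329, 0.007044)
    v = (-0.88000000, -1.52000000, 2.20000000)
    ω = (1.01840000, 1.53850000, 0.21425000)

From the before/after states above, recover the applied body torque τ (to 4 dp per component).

rate change Δω = (-0.08160000, 0.23850000, -0.18575000)
gyro term ω₀×Iω₀ = (0.0208, -0.0308, 0.0429)
τ = I·(Δω/dt) + ω₀×(Iω₀) = (-0.0200, 0.1600, -0.1800)

τ = (-0.0200, 0.1600, -0.1800)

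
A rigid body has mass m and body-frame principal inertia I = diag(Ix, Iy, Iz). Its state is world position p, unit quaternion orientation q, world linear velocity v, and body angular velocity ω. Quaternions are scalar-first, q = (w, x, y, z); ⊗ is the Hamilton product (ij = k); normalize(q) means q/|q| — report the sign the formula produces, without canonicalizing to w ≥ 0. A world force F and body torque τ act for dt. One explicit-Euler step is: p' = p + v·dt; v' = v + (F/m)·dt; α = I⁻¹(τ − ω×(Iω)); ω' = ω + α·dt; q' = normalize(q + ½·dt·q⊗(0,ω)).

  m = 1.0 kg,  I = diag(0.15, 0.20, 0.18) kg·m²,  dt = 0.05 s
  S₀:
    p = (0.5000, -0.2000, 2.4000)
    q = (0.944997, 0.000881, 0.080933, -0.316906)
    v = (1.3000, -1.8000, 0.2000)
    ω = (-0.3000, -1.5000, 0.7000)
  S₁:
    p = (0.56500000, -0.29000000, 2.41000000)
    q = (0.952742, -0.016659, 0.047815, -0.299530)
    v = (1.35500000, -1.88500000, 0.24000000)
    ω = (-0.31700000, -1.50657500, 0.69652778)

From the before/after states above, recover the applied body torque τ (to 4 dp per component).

rate change Δω = (-0.01700000, -0.00657500, -0.00347222)
gyro term ω₀×Iω₀ = (0.0210, 0.0063, 0.0225)
τ = I·(Δω/dt) + ω₀×(Iω₀) = (-0.0300, -0.0200, 0.0100)

τ = (-0.0300, -0.0200, 0.0100)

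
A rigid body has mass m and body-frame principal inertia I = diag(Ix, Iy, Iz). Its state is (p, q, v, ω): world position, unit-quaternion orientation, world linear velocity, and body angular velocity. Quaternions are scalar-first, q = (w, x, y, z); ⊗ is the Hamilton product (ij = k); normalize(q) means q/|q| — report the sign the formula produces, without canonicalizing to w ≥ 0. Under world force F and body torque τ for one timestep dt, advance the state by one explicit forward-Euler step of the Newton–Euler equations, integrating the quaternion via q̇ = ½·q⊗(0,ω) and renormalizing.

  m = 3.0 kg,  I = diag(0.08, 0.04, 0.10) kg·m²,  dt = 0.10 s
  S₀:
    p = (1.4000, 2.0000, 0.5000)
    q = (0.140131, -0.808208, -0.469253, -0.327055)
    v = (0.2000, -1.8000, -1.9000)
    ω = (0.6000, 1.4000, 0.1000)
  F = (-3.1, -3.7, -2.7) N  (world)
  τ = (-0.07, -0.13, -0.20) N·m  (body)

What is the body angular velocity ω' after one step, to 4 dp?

gyro term ω×Iω = (0.0084, -0.0012, -0.0336)
α = I⁻¹(τ − ω×Iω) = (-0.9800, -3.2200, -1.6640)
ω + α·dt = (0.5020, 1.0780, -0.0664)

ω' = (0.5020, 1.0780, -0.0664)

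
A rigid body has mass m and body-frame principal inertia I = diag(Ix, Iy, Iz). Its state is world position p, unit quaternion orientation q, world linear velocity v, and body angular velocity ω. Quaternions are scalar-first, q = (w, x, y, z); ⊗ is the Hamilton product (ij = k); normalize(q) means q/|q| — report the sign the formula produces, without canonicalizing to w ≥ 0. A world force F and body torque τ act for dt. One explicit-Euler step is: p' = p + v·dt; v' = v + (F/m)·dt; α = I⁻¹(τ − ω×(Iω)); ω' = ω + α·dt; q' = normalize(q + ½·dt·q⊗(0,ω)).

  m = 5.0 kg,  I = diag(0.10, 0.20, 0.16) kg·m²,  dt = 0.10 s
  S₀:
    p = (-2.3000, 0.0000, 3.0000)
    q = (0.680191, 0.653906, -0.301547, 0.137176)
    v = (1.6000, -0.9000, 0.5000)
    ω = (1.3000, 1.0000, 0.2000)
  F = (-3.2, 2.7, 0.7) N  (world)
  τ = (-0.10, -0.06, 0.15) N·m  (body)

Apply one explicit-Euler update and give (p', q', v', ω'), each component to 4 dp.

a = F/m = (-0.6400, 0.5400, 0.1400)
new position p' = (-2.1400, -0.0900, 3.0500)
v + (F/m)dt = (1.5360, -0.8460, 0.5140)
gyro term ω×Iω = (-0.0080, -0.0156, 0.1300)
(τ − ω×Iω)/I = (-0.9200, -0.2220, 0.1250)
new body rate ω' = (1.2080, 0.9778, 0.2125)
2q̇ = q⊗(0,ω) = (-0.5759660, 0.6867629, 0.7277386, 1.1819553)
q + ½dt·q⊗(0,ω), renormalized = (0.6492, 0.6859, -0.2643, 0.1956)

p' = (-2.1400, -0.0900, 3.0500)
q' = (0.6492, 0.6859, -0.2643, 0.1956)
v' = (1.5360, -0.8460, 0.5140)
ω' = (1.2080, 0.9778, 0.2125)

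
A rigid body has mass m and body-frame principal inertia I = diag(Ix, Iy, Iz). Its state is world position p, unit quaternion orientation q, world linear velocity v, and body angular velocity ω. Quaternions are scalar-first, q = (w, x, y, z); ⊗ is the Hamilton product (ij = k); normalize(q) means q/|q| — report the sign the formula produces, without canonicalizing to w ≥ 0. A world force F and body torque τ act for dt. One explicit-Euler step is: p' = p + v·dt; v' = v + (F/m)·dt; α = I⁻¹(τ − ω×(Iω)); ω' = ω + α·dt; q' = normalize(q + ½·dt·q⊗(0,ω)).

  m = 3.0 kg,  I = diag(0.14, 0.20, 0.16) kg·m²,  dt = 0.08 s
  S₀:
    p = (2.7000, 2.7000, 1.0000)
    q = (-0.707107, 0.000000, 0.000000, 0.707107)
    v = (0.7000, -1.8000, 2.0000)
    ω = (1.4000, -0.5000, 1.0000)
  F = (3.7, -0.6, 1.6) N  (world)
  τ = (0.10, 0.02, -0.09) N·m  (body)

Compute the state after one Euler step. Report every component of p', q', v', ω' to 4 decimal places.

p' = (2.7560, 2.5560, 1.1600)
q' = (-0.7335, -0.0254, 0.0536, 0.6771)
v' = (0.7987, -1.8160, 2.0427)
ω' = (1.4457, -0.4808, 0.9760)

(τ − ω×Iω)/I = (0.5714, 0.2400, -0.3000)
ω' = ω + α·dt = (1.4457, -0.4808, 0.9760)
Hamilton product q⊗(0,ω) = (-0.7071070, -0.6363963, 1.3435033, -0.7071070)
q + ½dt·q⊗(0,ω), renormalized = (-0.7335, -0.0254, 0.0536, 0.6771)
linear accel F/m = (1.2333, -0.2000, 0.5333)
new position p' = (2.7560, 2.5560, 1.1600)
v + (F/m)dt = (0.7987, -1.8160, 2.0427)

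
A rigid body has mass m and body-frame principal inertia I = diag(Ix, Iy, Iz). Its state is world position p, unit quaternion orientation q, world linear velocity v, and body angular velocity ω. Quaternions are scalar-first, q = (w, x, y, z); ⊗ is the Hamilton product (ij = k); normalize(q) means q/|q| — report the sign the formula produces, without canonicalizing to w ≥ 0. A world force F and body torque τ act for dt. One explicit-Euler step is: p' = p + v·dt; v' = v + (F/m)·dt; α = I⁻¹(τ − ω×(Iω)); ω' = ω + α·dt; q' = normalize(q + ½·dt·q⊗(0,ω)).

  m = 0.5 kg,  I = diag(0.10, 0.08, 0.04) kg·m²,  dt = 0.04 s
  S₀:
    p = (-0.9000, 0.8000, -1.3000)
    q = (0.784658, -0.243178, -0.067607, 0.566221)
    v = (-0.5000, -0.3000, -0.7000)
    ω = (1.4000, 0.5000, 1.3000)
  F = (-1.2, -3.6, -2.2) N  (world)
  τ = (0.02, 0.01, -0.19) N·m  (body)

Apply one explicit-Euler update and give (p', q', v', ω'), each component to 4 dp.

p' = (-0.9200, 0.7880, -1.3280)
q' = (0.7768, -0.2284, -0.0376, 0.5856)
v' = (-0.5960, -0.5880, -0.8760)
ω' = (1.4184, 0.4504, 1.1240)

α = I⁻¹(τ − ω×Iω) = (0.4600, -1.2400, -4.4000)
new body rate ω' = (1.4184, 0.4504, 1.1240)
2q̇ = q⊗(0,ω) = (-0.3618346, 0.7275216, 1.5011698, 0.9931162)
q + ½dt·q⊗(0,ω), renormalized = (0.7768, -0.2284, -0.0376, 0.5856)
p + v·dt = (-0.9200, 0.7880, -1.3280)
new velocity v' = (-0.5960, -0.5880, -0.8760)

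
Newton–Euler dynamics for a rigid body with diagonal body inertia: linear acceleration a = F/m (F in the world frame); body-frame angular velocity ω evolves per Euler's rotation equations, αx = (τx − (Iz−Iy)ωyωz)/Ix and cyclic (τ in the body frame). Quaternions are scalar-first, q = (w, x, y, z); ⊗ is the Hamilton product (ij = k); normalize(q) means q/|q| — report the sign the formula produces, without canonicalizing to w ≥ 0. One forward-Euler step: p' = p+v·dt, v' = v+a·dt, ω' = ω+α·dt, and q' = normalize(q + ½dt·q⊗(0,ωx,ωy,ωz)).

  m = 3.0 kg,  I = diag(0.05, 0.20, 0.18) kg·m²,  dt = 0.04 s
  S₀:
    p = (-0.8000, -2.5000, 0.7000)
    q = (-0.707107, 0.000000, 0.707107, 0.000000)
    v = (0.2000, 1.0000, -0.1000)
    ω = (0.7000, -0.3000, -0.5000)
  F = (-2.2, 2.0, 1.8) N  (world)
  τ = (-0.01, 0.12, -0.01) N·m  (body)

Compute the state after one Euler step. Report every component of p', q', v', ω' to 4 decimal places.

linear accel F/m = (-0.7333, 0.6667, 0.6000)
new position p' = (-0.7920, -2.4600, 0.6960)
new velocity v' = (0.1707, 1.0267, -0.0760)
ω×(Iω) gyroscopic = (-0.0030, 0.0455, -0.0315)
(τ − ω×Iω)/I = (-0.1400, 0.3725, 0.1194)
ω' = ω + α·dt = (0.6944, -0.2851, -0.4952)
Hamilton product q⊗(0,ω) = (0.2121321, -0.8485284, 0.2121321, -0.1414214)
updated quaternion q' = (-0.7027, -0.0170, 0.7112, -0.0028)

p' = (-0.7920, -2.4600, 0.6960)
q' = (-0.7027, -0.0170, 0.7112, -0.0028)
v' = (0.1707, 1.0267, -0.0760)
ω' = (0.6944, -0.2851, -0.4952)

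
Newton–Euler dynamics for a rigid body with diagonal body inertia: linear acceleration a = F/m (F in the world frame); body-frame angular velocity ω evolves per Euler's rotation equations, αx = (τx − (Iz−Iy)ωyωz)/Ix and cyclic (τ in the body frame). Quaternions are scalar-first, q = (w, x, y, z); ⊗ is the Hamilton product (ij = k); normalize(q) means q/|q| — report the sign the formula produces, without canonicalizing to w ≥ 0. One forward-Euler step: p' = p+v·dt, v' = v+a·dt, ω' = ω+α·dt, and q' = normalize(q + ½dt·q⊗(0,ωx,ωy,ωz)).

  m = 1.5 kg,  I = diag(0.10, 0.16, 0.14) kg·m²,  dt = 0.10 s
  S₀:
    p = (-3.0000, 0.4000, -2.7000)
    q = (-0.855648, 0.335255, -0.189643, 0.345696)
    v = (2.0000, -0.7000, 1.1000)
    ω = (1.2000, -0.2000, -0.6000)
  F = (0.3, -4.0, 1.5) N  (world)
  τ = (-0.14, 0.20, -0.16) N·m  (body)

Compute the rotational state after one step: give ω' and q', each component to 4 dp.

ω' = (1.0624, -0.0930, -0.7040)
q' = (-0.8653, 0.2924, -0.1499, 0.3785)

precession coupling ω×(Iω) = (-0.0024, 0.0288, -0.0144)
angular accel α = (-1.3760, 1.0700, -1.0400)
ω' = ω + α·dt = (1.0624, -0.0930, -0.7040)
Hamilton product q⊗(0,ω) = (-0.2328170, -0.8438526, 0.7871178, 0.6739094)
q + ½dt·q⊗(0,ω), renormalized = (-0.8653, 0.2924, -0.1499, 0.3785)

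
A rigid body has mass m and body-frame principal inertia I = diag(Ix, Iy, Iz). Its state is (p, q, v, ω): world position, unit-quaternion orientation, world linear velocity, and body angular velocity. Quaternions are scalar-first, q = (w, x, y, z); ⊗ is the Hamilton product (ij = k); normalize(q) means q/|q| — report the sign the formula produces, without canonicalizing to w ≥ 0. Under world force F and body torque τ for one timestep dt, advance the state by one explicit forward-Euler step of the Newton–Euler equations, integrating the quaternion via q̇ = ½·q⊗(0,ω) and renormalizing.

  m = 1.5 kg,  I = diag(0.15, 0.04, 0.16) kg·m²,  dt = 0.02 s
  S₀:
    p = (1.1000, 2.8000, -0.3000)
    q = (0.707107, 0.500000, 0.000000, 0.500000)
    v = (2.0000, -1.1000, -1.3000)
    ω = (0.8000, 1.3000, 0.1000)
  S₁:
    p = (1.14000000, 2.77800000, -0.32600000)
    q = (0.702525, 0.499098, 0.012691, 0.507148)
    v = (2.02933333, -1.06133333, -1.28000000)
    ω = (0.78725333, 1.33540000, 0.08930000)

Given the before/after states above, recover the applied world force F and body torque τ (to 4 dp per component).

F = (2.2000, 2.9000, 1.5000)
τ = (-0.0800, 0.0700, -0.2000)

rate change Δω = (-0.01274667, 0.03540000, -0.01070000)
gyro term ω₀×Iω₀ = (0.0156, -0.0008, -0.1144)
I·α + gyro = (-0.0800, 0.0700, -0.2000)
v₁ − v₀ = (0.02933333, 0.03866667, 0.02000000)
applied force F = (2.2000, 2.9000, 1.5000)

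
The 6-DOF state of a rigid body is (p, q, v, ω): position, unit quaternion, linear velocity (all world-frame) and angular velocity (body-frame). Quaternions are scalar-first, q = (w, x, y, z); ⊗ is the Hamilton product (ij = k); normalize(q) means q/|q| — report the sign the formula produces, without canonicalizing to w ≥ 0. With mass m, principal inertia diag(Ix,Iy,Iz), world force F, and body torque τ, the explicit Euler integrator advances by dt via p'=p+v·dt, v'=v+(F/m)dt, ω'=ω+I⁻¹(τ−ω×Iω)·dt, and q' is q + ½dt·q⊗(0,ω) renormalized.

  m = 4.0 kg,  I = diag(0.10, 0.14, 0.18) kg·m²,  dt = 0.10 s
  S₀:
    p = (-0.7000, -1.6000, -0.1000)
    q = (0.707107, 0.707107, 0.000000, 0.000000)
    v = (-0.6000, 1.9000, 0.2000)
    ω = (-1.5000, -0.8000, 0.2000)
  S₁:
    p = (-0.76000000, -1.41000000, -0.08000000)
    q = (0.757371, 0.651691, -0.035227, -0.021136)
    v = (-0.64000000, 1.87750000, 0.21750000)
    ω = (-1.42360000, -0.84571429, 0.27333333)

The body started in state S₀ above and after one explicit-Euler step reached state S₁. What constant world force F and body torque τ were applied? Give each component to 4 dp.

F = (-1.6000, -0.9000, 0.7000)
τ = (0.0700, -0.0400, 0.1800)

velocity change Δv = (-0.04000000, -0.02250000, 0.01750000)
F = m·Δv/dt = (-1.6000, -0.9000, 0.7000)
Δω = ω₁−ω₀ = (0.07640000, -0.04571429, 0.07333333)
gyro term ω₀×Iω₀ = (-0.0064, 0.0240, 0.0480)
I·α + gyro = (0.0700, -0.0400, 0.1800)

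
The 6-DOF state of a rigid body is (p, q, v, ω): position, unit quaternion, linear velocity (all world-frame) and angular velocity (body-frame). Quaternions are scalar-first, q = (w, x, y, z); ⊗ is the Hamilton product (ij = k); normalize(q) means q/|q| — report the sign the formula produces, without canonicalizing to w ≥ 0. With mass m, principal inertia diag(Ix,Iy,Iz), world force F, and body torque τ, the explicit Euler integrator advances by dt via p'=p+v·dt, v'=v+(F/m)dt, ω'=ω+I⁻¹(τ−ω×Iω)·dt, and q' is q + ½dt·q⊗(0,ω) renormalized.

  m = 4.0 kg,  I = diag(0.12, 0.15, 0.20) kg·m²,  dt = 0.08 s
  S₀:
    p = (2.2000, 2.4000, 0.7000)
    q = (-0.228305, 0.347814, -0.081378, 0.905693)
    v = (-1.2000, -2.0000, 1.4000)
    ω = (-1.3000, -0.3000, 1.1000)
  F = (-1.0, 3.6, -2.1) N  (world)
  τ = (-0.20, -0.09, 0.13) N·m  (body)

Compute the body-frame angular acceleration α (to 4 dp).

precession coupling ω×(Iω) = (-0.0165, 0.1144, 0.0117)
α = I⁻¹(τ − ω×Iω) = (-1.5292, -1.3627, 0.5915)

α = (-1.5292, -1.3627, 0.5915)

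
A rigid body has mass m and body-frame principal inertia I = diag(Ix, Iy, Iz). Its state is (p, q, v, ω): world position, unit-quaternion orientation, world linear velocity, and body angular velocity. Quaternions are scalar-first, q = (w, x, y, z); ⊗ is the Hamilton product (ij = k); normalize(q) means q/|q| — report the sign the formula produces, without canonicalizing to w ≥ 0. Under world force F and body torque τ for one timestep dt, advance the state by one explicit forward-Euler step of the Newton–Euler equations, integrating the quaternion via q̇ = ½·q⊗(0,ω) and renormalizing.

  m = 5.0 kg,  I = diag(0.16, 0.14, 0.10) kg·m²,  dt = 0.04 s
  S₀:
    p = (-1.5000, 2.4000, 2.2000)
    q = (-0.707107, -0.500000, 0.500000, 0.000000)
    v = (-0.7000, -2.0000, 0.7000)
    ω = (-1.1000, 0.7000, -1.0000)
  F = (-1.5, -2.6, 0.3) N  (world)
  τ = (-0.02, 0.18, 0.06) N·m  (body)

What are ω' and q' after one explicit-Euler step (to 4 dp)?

(τ − ω×Iω)/I = (-0.3000, 0.8143, 0.4460)
ω' = ω + α·dt = (-1.1120, 0.7326, -0.9822)
Hamilton product q⊗(0,ω) = (-0.9000000, 0.2778177, -0.9949749, 0.9071070)
q + ½dt·q⊗(0,ω), renormalized = (-0.7247, -0.4942, 0.4798, 0.0181)

ω' = (-1.1120, 0.7326, -0.9822)
q' = (-0.7247, -0.4942, 0.4798, 0.0181)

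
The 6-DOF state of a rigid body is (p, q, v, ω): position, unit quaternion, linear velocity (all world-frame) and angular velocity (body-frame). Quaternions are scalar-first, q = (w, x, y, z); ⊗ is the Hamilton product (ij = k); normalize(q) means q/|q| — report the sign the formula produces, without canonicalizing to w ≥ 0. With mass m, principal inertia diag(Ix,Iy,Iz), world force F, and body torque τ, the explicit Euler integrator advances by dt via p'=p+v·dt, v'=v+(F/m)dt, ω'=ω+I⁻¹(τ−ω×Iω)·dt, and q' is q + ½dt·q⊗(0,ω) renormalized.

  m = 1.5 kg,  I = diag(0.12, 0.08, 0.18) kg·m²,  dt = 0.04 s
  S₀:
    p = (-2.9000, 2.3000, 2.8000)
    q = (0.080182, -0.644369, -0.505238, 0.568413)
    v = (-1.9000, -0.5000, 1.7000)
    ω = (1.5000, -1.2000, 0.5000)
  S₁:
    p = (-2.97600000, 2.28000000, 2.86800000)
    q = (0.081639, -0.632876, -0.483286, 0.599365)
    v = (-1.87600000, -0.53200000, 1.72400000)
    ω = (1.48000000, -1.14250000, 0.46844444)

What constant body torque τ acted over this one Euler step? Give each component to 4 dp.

Δω = ω₁−ω₀ = (-0.02000000, 0.05750000, -0.03155556)
τ = I·(Δω/dt) + ω₀×(Iω₀) = (-0.1200, 0.0700, -0.0700)

τ = (-0.1200, 0.0700, -0.0700)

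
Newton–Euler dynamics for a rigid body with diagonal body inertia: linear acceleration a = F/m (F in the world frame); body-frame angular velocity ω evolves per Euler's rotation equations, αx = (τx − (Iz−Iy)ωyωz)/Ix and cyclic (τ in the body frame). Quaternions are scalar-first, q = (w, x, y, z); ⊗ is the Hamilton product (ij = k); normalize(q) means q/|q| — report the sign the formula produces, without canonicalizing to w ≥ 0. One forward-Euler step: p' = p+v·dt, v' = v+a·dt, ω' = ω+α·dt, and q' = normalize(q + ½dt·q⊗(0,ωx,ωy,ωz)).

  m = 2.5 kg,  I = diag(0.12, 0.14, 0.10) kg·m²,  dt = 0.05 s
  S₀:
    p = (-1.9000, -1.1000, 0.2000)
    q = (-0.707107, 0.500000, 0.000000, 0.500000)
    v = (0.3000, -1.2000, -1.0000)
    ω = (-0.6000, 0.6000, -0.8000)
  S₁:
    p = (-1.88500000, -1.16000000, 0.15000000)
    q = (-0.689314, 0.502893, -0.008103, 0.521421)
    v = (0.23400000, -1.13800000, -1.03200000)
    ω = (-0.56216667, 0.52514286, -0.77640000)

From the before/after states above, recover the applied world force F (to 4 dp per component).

velocity change Δv = (-0.06600000, 0.06200000, -0.03200000)
m·(v₁−v₀)/dt = (-3.3000, 3.1000, -1.6000)

F = (-3.3000, 3.1000, -1.6000)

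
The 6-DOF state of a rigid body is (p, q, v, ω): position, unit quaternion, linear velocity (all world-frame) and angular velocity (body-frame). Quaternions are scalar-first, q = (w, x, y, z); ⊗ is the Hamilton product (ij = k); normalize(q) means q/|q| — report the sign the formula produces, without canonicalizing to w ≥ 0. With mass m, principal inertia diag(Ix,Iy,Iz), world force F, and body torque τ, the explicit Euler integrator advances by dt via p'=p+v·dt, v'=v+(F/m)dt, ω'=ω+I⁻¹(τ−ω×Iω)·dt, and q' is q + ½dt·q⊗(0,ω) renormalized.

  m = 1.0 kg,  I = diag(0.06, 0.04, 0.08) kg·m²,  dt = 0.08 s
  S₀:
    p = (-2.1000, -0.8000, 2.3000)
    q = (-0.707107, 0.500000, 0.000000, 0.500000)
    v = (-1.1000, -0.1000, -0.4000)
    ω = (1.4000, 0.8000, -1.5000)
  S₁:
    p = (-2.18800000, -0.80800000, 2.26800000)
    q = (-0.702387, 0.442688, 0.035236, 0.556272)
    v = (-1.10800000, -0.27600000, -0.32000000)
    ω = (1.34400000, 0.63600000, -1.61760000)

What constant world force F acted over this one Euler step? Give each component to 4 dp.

F = (-0.1000, -2.2000, 1.0000)

v₁ − v₀ = (-0.00800000, -0.17600000, 0.08000000)
m·(v₁−v₀)/dt = (-0.1000, -2.2000, 1.0000)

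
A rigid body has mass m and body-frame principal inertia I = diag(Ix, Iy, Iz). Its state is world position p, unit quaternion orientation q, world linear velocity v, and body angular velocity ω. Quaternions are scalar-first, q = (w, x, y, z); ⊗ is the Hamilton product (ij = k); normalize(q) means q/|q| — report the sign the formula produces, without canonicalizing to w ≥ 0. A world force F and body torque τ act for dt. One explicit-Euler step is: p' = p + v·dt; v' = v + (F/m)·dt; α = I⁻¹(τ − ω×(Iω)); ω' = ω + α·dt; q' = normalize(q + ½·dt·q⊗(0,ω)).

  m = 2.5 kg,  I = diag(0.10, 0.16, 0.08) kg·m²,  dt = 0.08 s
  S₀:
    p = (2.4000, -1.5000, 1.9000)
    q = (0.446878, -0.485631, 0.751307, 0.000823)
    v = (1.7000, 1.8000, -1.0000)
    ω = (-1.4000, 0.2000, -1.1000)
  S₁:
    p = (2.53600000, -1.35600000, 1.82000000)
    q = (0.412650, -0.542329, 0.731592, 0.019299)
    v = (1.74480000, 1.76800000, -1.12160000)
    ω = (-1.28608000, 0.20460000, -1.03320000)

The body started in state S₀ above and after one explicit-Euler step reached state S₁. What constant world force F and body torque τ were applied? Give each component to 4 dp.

F = (1.4000, -1.0000, -3.8000)
τ = (0.1600, 0.0400, 0.0500)

ω₁ − ω₀ = (0.11392000, 0.00460000, 0.06680000)
precession coupling = (0.0176, 0.0308, -0.0168)
applied torque τ = (0.1600, 0.0400, 0.0500)
Δv = v₁−v₀ = (0.04480000, -0.03200000, -0.12160000)
m·(v₁−v₀)/dt = (1.4000, -1.0000, -3.8000)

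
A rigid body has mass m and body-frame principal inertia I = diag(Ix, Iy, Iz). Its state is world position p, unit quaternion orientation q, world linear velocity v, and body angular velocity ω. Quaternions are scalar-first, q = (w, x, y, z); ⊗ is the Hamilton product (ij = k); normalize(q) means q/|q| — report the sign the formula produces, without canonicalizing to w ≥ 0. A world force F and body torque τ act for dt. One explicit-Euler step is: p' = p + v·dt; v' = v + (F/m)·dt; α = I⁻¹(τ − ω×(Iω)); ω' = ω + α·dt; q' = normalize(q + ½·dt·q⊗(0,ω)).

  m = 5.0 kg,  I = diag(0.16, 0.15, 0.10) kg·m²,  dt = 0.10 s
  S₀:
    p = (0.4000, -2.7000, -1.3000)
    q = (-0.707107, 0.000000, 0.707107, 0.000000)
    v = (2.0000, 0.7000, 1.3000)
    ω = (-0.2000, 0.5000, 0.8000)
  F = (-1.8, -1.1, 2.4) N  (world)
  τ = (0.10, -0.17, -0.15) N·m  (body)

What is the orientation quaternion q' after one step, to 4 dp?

Hamilton product q⊗(0,ω) = (-0.3535535, 0.7071070, -0.3535535, -0.4242642)
q' = normalize(q + ½dt·q⊗(0,ω)) = (-0.7239, 0.0353, 0.6886, -0.0212)

q' = (-0.7239, 0.0353, 0.6886, -0.0212)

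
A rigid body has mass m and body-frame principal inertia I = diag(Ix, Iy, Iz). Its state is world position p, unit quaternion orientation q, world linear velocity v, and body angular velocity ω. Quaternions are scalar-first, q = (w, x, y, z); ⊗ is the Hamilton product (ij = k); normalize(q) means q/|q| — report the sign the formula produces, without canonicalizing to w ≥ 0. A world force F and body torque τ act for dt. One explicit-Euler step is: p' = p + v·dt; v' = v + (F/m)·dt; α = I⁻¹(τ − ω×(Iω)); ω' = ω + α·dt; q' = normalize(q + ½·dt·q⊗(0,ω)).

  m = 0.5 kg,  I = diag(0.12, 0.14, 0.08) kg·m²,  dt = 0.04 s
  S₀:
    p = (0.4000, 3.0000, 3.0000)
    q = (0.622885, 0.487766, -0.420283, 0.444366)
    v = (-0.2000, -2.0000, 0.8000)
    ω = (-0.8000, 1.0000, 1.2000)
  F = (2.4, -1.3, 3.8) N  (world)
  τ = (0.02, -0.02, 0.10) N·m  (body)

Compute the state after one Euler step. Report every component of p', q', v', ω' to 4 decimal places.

p + v·dt = (0.3920, 2.9200, 3.0320)
v' = v + a·dt = (-0.0080, -2.1040, 1.1040)
ω×(Iω) gyroscopic = (-0.0720, -0.0384, -0.0160)
α = I⁻¹(τ − ω×Iω) = (0.7667, 0.1314, 1.4500)
ω + α·dt = (-0.7693, 1.0053, 1.2580)
2q̇ = q⊗(0,ω) = (0.2772566, -1.4470136, -0.3179270, 0.8990016)
q' = normalize(q + ½dt·q⊗(0,ω)) = (0.6280, 0.4585, -0.4264, 0.4621)

p' = (0.3920, 2.9200, 3.0320)
q' = (0.6280, 0.4585, -0.4264, 0.4621)
v' = (-0.0080, -2.1040, 1.1040)
ω' = (-0.7693, 1.0053, 1.2580)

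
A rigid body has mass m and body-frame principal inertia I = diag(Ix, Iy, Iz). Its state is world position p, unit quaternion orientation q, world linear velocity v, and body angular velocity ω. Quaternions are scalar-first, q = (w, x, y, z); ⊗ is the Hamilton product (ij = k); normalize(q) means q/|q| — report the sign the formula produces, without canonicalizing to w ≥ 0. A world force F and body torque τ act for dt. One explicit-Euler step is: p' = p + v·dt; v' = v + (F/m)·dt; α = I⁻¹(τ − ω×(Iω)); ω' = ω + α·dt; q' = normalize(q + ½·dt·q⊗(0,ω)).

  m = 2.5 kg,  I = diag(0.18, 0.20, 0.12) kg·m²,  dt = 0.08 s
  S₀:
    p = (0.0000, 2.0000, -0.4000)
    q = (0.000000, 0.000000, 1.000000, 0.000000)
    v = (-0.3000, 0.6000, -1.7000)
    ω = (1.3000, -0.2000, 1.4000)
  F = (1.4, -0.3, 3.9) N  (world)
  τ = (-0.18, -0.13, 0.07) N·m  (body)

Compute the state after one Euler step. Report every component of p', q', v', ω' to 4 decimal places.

p' = (-0.0240, 2.0480, -0.5360)
q' = (0.0080, 0.0558, 0.9971, -0.0518)
v' = (-0.2552, 0.5904, -1.5752)
ω' = (1.2100, -0.2957, 1.4501)

α = I⁻¹(τ − ω×Iω) = (-1.1244, -1.1960, 0.6267)
ω + α·dt = (1.2100, -0.2957, 1.4501)
q⊗(0,ω) = (0.2000000, 1.4000000, 0.0000000, -1.3000000)
updated quaternion q' = (0.0080, 0.0558, 0.9971, -0.0518)
linear accel F/m = (0.5600, -0.1200, 1.5600)
p' = p + v·dt = (-0.0240, 2.0480, -0.5360)
v' = v + a·dt = (-0.2552, 0.5904, -1.5752)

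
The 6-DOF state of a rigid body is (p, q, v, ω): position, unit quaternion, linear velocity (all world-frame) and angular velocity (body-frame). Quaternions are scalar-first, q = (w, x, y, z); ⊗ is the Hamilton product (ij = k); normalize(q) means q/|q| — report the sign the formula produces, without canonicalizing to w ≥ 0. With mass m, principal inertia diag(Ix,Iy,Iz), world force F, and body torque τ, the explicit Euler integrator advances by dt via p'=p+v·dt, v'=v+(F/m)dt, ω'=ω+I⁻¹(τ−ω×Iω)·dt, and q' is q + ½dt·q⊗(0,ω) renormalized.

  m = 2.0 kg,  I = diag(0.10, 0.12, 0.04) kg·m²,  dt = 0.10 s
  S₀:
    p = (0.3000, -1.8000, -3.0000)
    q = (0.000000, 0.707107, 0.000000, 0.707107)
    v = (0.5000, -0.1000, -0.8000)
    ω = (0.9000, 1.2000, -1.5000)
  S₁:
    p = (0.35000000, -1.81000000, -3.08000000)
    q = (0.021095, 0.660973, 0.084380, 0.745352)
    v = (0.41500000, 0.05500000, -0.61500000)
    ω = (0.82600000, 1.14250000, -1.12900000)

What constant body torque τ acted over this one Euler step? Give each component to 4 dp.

τ = (0.0700, -0.1500, 0.1700)

rate change Δω = (-0.07400000, -0.05750000, 0.37100000)
applied torque τ = (0.0700, -0.1500, 0.1700)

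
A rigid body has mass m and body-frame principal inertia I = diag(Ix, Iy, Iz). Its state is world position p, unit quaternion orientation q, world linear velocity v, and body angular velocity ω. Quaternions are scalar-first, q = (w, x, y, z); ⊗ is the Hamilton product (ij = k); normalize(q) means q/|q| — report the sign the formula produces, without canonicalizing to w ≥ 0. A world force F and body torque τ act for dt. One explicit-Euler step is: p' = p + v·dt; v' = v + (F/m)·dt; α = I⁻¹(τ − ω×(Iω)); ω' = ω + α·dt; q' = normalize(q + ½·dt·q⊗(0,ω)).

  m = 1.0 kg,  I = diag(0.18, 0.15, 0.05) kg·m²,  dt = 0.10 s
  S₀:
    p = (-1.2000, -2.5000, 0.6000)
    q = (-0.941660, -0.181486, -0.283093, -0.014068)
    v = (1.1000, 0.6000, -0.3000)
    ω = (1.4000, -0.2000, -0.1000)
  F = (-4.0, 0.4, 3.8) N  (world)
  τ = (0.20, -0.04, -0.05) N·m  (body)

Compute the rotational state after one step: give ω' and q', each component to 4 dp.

ω' = (1.5122, -0.2145, -0.2168)
q' = (-0.9295, -0.2455, -0.2749, 0.0122)

precession coupling ω×(Iω) = (-0.0020, -0.0182, 0.0084)
angular accel α = (1.1222, -0.1453, -1.1680)
new body rate ω' = (1.5122, -0.2145, -0.2168)
2q̇ = q⊗(0,ω) = (0.1960550, -1.2928283, 0.1504882, 0.5267934)
updated quaternion q' = (-0.9295, -0.2455, -0.2749, 0.0122)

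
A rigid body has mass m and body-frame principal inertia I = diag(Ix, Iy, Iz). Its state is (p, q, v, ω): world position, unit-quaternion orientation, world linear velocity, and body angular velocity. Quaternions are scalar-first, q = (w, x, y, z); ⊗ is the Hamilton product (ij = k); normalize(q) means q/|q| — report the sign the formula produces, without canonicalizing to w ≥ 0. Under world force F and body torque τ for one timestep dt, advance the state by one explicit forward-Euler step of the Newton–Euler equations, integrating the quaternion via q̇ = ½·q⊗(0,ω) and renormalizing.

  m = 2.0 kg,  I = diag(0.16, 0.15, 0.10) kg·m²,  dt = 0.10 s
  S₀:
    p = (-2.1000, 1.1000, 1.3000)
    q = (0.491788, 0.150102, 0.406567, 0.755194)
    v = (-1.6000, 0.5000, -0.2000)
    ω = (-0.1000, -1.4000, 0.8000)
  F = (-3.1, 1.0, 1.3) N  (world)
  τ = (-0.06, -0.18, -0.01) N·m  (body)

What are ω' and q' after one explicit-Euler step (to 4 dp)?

angular accel α = (-0.7250, -1.1680, -0.0860)
ω' = ω + α·dt = (-0.1725, -1.5168, 0.7914)
2q̇ = q⊗(0,ω) = (-0.0199512, 1.3333464, -0.8841042, 0.2239443)
q' = normalize(q + ½dt·q⊗(0,ω)) = (0.4892, 0.2161, 0.3612, 0.7639)

ω' = (-0.1725, -1.5168, 0.7914)
q' = (0.4892, 0.2161, 0.3612, 0.7639)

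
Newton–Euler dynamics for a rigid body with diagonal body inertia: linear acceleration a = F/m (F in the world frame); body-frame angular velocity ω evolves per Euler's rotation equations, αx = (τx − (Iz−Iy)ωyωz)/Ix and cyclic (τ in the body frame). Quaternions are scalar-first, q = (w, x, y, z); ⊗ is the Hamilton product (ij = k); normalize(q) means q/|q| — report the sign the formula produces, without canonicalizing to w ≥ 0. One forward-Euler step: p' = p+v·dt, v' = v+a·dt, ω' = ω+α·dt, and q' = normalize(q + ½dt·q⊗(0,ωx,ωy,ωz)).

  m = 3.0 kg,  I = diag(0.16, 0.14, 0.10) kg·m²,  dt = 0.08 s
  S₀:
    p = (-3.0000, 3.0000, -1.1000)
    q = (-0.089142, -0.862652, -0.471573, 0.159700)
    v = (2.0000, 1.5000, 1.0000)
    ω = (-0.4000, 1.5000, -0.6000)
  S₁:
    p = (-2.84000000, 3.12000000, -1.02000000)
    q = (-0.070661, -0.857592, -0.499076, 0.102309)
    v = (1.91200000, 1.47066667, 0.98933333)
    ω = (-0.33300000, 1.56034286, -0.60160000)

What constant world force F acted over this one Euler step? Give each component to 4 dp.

F = (-3.3000, -1.1000, -0.4000)

v₁ − v₀ = (-0.08800000, -0.02933333, -0.01066667)
applied force F = (-3.3000, -1.1000, -0.4000)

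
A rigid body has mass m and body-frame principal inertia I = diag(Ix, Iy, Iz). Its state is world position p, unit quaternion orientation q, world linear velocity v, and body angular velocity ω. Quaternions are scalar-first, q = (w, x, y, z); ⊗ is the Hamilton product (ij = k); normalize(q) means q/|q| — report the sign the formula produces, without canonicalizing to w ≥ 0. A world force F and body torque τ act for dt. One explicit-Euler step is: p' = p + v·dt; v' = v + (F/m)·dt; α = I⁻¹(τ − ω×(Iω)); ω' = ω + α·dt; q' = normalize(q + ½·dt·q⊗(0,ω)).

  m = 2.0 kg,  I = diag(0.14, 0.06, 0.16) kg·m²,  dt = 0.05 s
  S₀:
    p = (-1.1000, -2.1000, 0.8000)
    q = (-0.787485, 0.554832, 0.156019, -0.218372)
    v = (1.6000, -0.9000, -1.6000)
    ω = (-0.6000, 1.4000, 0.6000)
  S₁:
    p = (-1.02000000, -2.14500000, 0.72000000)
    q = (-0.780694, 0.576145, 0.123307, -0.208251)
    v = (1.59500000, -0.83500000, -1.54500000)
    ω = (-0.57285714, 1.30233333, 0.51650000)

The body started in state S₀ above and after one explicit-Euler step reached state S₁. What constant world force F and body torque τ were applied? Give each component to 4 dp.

F = (-0.2000, 2.6000, 2.2000)
τ = (0.1600, -0.1100, -0.2000)

Δω = ω₁−ω₀ = (0.02714286, -0.09766667, -0.08350000)
τ = I·(Δω/dt) + ω₀×(Iω₀) = (0.1600, -0.1100, -0.2000)
v₁ − v₀ = (-0.00500000, 0.06500000, 0.05500000)
applied force F = (-0.2000, 2.6000, 2.2000)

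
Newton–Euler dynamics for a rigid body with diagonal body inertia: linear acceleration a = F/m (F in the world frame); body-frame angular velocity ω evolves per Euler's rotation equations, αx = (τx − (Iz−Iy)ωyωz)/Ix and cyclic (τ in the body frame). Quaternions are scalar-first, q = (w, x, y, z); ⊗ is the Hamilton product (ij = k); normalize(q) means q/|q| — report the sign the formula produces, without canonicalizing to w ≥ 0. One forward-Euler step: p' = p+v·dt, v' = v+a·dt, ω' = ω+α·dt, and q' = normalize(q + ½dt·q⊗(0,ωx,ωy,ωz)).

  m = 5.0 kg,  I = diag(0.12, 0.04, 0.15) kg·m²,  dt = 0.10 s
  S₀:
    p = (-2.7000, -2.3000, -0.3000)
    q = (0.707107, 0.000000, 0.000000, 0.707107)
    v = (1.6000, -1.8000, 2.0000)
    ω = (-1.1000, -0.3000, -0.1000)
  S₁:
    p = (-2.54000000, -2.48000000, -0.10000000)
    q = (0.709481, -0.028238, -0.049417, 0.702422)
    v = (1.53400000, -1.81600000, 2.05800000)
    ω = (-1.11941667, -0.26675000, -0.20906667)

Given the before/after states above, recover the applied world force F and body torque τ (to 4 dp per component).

F = (-3.3000, -0.8000, 2.9000)
τ = (-0.0200, 0.0100, -0.1900)

Δv = v₁−v₀ = (-0.06600000, -0.01600000, 0.05800000)
F = m·Δv/dt = (-3.3000, -0.8000, 2.9000)
ω₁ − ω₀ = (-0.01941667, 0.03325000, -0.10906667)
τ = I·(Δω/dt) + ω₀×(Iω₀) = (-0.0200, 0.0100, -0.1900)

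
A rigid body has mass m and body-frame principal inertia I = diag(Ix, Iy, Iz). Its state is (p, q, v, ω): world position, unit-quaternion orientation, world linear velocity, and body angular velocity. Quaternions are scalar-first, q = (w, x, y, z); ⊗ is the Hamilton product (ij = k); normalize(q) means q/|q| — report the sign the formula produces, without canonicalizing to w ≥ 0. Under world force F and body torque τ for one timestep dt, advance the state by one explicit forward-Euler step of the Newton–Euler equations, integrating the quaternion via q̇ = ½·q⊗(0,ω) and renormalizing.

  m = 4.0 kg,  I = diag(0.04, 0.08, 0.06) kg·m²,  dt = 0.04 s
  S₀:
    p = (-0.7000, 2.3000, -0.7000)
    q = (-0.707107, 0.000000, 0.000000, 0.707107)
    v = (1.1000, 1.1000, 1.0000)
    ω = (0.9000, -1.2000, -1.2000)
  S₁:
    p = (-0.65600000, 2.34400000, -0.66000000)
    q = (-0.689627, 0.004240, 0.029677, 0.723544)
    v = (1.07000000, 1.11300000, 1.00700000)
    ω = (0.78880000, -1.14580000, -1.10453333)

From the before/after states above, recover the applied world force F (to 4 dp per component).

Δv = v₁−v₀ = (-0.03000000, 0.01300000, 0.00700000)
applied force F = (-3.0000, 1.3000, 0.7000)

F = (-3.0000, 1.3000, 0.7000)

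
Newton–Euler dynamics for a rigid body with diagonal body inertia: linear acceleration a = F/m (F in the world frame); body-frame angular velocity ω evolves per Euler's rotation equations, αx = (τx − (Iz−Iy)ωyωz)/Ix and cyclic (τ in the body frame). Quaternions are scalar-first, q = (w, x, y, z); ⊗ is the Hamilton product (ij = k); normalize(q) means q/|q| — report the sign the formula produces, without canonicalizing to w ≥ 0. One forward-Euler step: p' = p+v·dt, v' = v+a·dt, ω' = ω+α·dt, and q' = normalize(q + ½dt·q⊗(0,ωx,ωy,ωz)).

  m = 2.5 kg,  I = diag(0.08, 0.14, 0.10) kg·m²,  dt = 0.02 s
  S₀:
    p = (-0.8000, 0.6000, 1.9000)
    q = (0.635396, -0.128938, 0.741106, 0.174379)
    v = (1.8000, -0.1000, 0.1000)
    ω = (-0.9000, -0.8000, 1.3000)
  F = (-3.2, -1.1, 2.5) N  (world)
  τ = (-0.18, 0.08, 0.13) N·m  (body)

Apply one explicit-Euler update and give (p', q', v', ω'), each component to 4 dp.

p' = (-0.7640, 0.5980, 1.9020)
q' = (0.6378, -0.1236, 0.7360, 0.1903)
v' = (1.7744, -0.1088, 0.1200)
ω' = (-0.9554, -0.7919, 1.3174)

p + v·dt = (-0.7640, 0.5980, 1.9020)
v + (F/m)dt = (1.7744, -0.1088, 0.1200)
precession coupling ω×(Iω) = (0.0416, 0.0234, 0.0432)
α = I⁻¹(τ − ω×Iω) = (-2.7700, 0.4043, 0.8680)
ω' = ω + α·dt = (-0.9554, -0.7919, 1.3174)
q⊗(0,ω) = (0.2501479, 0.5310846, -0.4976385, 1.5961606)
q' = normalize(q + ½dt·q⊗(0,ω)) = (0.6378, -0.1236, 0.7360, 0.1903)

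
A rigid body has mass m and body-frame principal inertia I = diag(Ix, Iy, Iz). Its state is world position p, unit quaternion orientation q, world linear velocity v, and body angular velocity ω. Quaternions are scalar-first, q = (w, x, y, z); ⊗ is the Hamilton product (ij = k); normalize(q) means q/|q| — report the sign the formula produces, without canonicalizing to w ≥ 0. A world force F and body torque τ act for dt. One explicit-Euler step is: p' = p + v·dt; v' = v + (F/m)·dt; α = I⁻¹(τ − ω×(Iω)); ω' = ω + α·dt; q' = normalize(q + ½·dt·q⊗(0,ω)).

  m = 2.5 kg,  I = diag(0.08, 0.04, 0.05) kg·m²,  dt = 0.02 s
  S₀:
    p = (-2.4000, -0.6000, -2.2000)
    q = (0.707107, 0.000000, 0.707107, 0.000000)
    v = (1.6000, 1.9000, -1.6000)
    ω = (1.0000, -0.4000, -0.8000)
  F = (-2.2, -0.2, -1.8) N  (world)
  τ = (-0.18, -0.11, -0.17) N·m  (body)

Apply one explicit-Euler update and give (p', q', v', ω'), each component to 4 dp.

p' = (-2.3680, -0.5620, -2.2320)
q' = (0.7099, 0.0014, 0.7042, -0.0127)
v' = (1.5824, 1.8984, -1.6144)
ω' = (0.9542, -0.4430, -0.8744)

p + v·dt = (-2.3680, -0.5620, -2.2320)
v + (F/m)dt = (1.5824, 1.8984, -1.6144)
α = I⁻¹(τ − ω×Iω) = (-2.2900, -2.1500, -3.7200)
ω' = ω + α·dt = (0.9542, -0.4430, -0.8744)
2q̇ = q⊗(0,ω) = (0.2828428, 0.1414214, -0.2828428, -1.2727926)
q + ½dt·q⊗(0,ω), renormalized = (0.7099, 0.0014, 0.7042, -0.0127)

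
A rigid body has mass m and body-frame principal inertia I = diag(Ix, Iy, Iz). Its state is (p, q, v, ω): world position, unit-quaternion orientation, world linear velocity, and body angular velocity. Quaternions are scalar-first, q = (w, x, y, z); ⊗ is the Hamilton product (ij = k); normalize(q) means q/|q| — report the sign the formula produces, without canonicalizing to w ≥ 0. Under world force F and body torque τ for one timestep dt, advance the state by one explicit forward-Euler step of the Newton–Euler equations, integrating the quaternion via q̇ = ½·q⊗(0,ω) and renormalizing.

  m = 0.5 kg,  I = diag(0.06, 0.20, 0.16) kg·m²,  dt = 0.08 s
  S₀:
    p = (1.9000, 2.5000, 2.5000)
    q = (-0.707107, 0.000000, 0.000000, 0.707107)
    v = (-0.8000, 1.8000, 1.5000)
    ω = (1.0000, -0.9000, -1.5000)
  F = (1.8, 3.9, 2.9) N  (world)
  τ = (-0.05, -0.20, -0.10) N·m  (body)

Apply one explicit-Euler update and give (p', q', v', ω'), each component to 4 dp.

p' = (1.8360, 2.6440, 2.6200)
q' = (-0.6625, -0.0028, 0.0536, 0.7471)
v' = (-0.5120, 2.4240, 1.9640)
ω' = (1.0053, -1.0400, -1.4870)

p' = p + v·dt = (1.8360, 2.6440, 2.6200)
new velocity v' = (-0.5120, 2.4240, 1.9640)
gyro term ω×Iω = (-0.0540, 0.1500, -0.1260)
angular accel α = (0.0667, -1.7500, 0.1625)
new body rate ω' = (1.0053, -1.0400, -1.4870)
2q̇ = q⊗(0,ω) = (1.0606605, -0.0707107, 1.3435033, 1.0606605)
updated quaternion q' = (-0.6625, -0.0028, 0.0536, 0.7471)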